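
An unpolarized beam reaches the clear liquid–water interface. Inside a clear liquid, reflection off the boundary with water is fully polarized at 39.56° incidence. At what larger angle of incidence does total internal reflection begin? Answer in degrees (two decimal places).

n₂/n₁ = tan 39.56° = 0.8261; the critical angle satisfies sin θ_c = n₂/n₁.
θ_c = arcsin(0.8261) = 55.70°.

θ_c ≈ 55.70°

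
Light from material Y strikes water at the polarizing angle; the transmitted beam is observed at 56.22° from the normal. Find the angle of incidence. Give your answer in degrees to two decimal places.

θ_B ≈ 33.78°

Brewster's condition makes the reflected and refracted beams perpendicular: θ_B + θ_t = 90°.
So θ_B = 90° − θ_t = 90° − 56.22° = 33.78°.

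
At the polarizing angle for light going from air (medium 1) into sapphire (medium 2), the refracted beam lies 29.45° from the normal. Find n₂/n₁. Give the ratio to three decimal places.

At Brewster incidence θ_B = 90° − θ_t = 90° − 29.45° = 60.55°.
Then n₂/n₁ = tan θ_B = tan 60.55° = 1.771.

n₂/n₁ ≈ 1.771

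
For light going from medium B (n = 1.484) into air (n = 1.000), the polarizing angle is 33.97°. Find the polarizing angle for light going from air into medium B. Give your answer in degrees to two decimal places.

θ_B' ≈ 56.03°

tan θ_B' = n₁/n₂ = 1/tan θ_B, so θ_B' = 90° − θ_B.
θ_B' = 90° − 33.97° = 56.03°.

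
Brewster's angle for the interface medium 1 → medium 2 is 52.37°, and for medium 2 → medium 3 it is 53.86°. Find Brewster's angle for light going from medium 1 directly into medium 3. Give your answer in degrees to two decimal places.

Each Brewster angle gives a ratio: n₂/n₁ = tan 52.37° = 1.2971, n₃/n₂ = tan 53.86° = 1.3693.
Multiplying, n₃/n₁ = 1.2971 × 1.3693 = 1.7762, and θ_B(1→3) = arctan 1.7762 = 60.62°.

θ_B ≈ 60.62°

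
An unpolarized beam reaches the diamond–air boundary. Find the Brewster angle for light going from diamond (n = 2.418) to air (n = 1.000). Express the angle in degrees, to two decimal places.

θ_B ≈ 22.47°

The reflected p-component vanishes when tan θ_B = n₂/n₁.
Here n₂/n₁ = 1.000/2.418 = 0.4136, and Brewster's law gives tan θ_B = n₂/n₁.
θ_B = arctan(0.4136) = 22.47°.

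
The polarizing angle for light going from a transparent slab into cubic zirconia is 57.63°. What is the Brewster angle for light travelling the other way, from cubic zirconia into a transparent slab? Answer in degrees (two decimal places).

θ_B' ≈ 32.37°

Reversing the direction swaps n₁ and n₂, so tan θ_B' = 1/tan θ_B and θ_B' = 90° − θ_B.
Hence θ_B' = 90° − 57.63° = 32.37°.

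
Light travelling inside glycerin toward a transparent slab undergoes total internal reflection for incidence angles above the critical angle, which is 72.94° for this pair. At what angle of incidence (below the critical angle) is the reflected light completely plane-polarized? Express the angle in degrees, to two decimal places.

θ_B ≈ 43.71°

sin θ_c = n₂/n₁, so n₂/n₁ = sin 72.94° = 0.9560.
Brewster: tan θ_B = n₂/n₁ = 0.9560.
θ_B = arctan(0.9560) = 43.71°.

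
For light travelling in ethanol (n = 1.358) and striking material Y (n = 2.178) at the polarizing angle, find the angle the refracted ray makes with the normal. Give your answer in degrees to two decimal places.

θ_t ≈ 31.94°

tan θ_B = n₂/n₁ = 2.178/1.358 = 1.6038, so θ_B = 58.06°.
Since θ_B + θ_t = 90° at Brewster incidence, θ_t = 90° − 58.06° = 31.94°.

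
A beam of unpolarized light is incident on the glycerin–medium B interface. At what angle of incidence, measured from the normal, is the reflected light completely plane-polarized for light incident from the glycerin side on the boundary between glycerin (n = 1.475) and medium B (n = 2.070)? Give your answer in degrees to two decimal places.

θ_B ≈ 54.53°

Brewster's condition: tan θ_B = n₂/n₁ = 2.070/1.475 = 1.4034. Taking the arctangent, θ_B = 54.53°.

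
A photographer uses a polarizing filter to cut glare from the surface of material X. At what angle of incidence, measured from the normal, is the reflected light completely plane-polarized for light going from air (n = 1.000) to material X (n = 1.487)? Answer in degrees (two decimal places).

The reflected p-component vanishes when tan θ_B = n₂/n₁.
tan θ_B = n₂/n₁ = 1.487/1.000 = 1.4870.
θ_B = arctan(1.4870) = 56.08°.

θ_B ≈ 56.08°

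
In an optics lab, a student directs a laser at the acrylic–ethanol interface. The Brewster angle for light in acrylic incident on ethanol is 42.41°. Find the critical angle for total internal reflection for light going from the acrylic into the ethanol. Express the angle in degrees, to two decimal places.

tan θ_B = n₂/n₁ = tan 42.41° = 0.9134.
Total internal reflection: sin θ_c = n₂/n₁ = 0.9134.
θ_c = arcsin(0.9134) = 65.99°.

θ_c ≈ 65.99°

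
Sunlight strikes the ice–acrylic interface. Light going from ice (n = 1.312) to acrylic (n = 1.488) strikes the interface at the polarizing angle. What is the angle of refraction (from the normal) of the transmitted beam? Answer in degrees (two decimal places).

tan θ_B = n₂/n₁ = 1.488/1.312 = 1.1341, so θ_B = 48.60°.
The refracted ray is perpendicular to the reflected ray, so θ_t = 90° − θ_B = 41.40°.

θ_t ≈ 41.40°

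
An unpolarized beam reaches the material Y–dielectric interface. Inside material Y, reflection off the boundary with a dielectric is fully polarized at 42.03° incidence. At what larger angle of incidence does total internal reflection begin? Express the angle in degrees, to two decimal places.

n₂/n₁ = tan 42.03° = 0.9014; the critical angle satisfies sin θ_c = n₂/n₁.
θ_c = arcsin(0.9014) = 64.34°.

θ_c ≈ 64.34°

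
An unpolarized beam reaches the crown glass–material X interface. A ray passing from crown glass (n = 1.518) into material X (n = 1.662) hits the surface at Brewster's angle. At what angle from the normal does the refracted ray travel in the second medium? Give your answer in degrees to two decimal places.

θ_t ≈ 42.41°

First find Brewster's angle: tan θ_B = 1.662/1.518 = 1.0949, giving θ_B = 47.59°.
At Brewster's angle the reflected and refracted rays are perpendicular, so θ_t = 90° − θ_B = 90° − 47.59° = 42.41°.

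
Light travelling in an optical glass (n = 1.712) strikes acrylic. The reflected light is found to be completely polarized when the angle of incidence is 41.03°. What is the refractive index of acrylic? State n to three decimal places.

n ≈ 1.490

Full polarization of the reflected beam means tan θ_B = n₂/n₁, where n₁ is the incident medium (an optical glass).
n₂ = n₁ tan θ_B = 1.712 × tan 41.03° = 1.490.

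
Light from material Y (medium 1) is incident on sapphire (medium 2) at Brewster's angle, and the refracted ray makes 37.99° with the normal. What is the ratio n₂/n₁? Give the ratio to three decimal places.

n₂/n₁ ≈ 1.280

θ_B + θ_t = 90°, so θ_B = 90° − 37.99° = 52.01°.
Then n₂/n₁ = tan θ_B = tan 52.01° = 1.280.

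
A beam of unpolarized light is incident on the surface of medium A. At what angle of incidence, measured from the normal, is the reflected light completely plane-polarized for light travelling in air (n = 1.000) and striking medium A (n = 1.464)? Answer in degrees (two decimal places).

θ_B ≈ 55.66°

The reflected p-component vanishes when tan θ_B = n₂/n₁.
tan θ_B = n₂/n₁ = 1.464/1.000 = 1.4640.
θ_B = arctan(1.4640) = 55.66°.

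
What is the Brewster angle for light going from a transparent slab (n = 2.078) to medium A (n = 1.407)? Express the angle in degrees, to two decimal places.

tan θ_B = n₂/n₁ = 1.407/2.078 = 0.6771.
θ_B = arctan(0.6771) = 34.10°.

θ_B ≈ 34.10°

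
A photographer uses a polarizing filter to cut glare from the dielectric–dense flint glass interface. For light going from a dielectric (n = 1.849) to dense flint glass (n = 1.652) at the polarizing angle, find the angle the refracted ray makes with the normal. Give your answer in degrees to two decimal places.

θ_t ≈ 48.22°

θ_B = arctan(n₂/n₁) = arctan(1.652/1.849) = 41.78°.
Since θ_B + θ_t = 90° at Brewster incidence, θ_t = 90° − 41.78° = 48.22°.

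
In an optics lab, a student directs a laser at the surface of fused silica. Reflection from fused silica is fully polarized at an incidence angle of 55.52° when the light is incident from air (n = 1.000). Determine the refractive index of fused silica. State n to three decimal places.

n ≈ 1.456

At Brewster's angle, tan θ_B = n₂/n₁ with n₁ on the incident side (air) and n₂ on the transmitted side (fused silica).
n₂ = n₁ tan θ_B = 1.000 × tan 55.52° = 1.456.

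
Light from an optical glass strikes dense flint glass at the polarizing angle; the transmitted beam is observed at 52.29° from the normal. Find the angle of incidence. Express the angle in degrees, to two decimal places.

θ_B ≈ 37.71°

Brewster's condition makes the reflected and refracted beams perpendicular: θ_B + θ_t = 90°.
So θ_B = 90° − θ_t = 90° − 52.29° = 37.71°.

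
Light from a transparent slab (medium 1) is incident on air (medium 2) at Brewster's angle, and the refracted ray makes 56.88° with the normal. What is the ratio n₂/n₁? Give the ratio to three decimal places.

At Brewster incidence θ_B = 90° − θ_t = 90° − 56.88° = 33.12°.
tan θ_B = n₂/n₁, so n₂/n₁ = tan 33.12° = 0.652.

n₂/n₁ ≈ 0.652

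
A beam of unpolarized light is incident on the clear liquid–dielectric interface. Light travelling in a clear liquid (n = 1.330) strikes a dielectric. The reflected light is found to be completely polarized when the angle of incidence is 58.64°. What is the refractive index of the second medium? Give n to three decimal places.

Full polarization of the reflected beam means tan θ_B = n₂/n₁, where n₁ is the incident medium (a clear liquid).
n₂ = n₁ tan θ_B = 1.330 × tan 58.64° = 2.182.

n ≈ 2.182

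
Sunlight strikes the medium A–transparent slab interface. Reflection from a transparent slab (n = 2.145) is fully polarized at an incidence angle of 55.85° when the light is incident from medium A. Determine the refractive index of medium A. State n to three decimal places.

At the polarizing angle, tan θ_B = n₂/n₁ with n₁ on the incident side (medium A) and n₂ on the transmitted side (a transparent slab).
n₁ = n₂ / tan θ_B = 2.145 / tan 55.85° = 1.455.

n ≈ 1.455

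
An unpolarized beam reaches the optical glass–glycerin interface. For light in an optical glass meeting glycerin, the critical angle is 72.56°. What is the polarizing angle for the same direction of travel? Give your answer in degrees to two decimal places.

θ_B ≈ 43.65°

At the critical angle sin θ_c = n₂/n₁, giving n₂/n₁ = sin 72.56° = 0.9540.
Then tan θ_B = n₂/n₁ = 0.9540, so θ_B = arctan 0.9540 = 43.65°.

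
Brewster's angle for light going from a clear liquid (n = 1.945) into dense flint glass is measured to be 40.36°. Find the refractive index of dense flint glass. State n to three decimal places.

Full polarization of the reflected beam means tan θ_B = n₂/n₁, where n₁ is the incident medium (a clear liquid).
n₂ = n₁ tan θ_B = 1.945 × tan 40.36° = 1.653.

n ≈ 1.653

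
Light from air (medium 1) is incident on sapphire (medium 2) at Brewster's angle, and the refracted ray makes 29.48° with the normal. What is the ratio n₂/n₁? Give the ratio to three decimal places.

n₂/n₁ ≈ 1.769

θ_B + θ_t = 90°, so θ_B = 90° − 29.48° = 60.52°.
tan θ_B = n₂/n₁, so n₂/n₁ = tan 60.52° = 1.769.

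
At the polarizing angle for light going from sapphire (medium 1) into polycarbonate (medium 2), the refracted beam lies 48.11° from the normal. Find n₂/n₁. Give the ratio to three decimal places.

n₂/n₁ ≈ 0.897

At Brewster incidence θ_B = 90° − θ_t = 90° − 48.11° = 41.89°.
tan θ_B = n₂/n₁, so n₂/n₁ = tan 41.89° = 0.897.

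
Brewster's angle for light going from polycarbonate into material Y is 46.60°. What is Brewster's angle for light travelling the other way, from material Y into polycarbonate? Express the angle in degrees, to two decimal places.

The two Brewster angles are complementary: θ_B' = 90° − θ_B = 90° − 46.60° = 43.40°.

θ_B' ≈ 43.40°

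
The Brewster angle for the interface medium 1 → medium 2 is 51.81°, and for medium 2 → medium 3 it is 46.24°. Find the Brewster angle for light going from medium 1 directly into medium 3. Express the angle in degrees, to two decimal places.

tan θ_B(1→2) = n₂/n₁ = tan 51.81° = 1.2712.
tan θ_B(2→3) = n₃/n₂ = tan 46.24° = 1.0442.
n₃/n₁ = 1.3275. Then tan θ_B(1→3) = n₃/n₁, so θ_B(1→3) = arctan(1.3275) = 53.01°.

θ_B ≈ 53.01°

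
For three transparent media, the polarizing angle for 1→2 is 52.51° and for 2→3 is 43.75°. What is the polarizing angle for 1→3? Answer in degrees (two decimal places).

n₂/n₁ = tan 52.51° = 1.3037 and n₃/n₂ = tan 43.75° = 0.9573.
So n₃/n₁ = (n₂/n₁)(n₃/n₂) = 1.3037 × 0.9573 = 1.2480.
θ_B(1→3) = arctan(1.2480) = 51.30°.

θ_B ≈ 51.30°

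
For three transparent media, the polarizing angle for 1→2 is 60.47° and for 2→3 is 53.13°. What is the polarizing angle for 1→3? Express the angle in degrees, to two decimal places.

θ_B ≈ 66.98°

tan θ_B(1→2) = n₂/n₁ = tan 60.47° = 1.7653.
tan θ_B(2→3) = n₃/n₂ = tan 53.13° = 1.3333.
Multiplying, n₃/n₁ = 1.7653 × 1.3333 = 2.3538, and θ_B(1→3) = arctan 2.3538 = 66.98°.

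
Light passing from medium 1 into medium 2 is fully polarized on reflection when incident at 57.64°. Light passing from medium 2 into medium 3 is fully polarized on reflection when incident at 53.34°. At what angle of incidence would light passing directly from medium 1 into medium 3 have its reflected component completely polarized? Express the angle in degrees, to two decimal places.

θ_B ≈ 64.75°

tan θ_B(1→2) = n₂/n₁ = tan 57.64° = 1.5782.
tan θ_B(2→3) = n₃/n₂ = tan 53.34° = 1.3436.
Multiplying, n₃/n₁ = 1.5782 × 1.3436 = 2.1204, and θ_B(1→3) = arctan 2.1204 = 64.75°.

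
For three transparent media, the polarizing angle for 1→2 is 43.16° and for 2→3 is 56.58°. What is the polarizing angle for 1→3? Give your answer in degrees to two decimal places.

θ_B ≈ 54.87°

tan θ_B(1→2) = n₂/n₁ = tan 43.16° = 0.9377.
tan θ_B(2→3) = n₃/n₂ = tan 56.58° = 1.5154.
So n₃/n₁ = (n₂/n₁)(n₃/n₂) = 0.9377 × 1.5154 = 1.4211.
θ_B(1→3) = arctan(1.4211) = 54.87°.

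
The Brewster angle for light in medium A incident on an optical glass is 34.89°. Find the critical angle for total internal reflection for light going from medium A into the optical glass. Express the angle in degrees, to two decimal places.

θ_c ≈ 44.21°

From Brewster, n₂/n₁ = tan θ_B = tan 34.89° = 0.6974.
Then sin θ_c = n₂/n₁ = 0.6974, so θ_c = arcsin 0.6974 = 44.21°.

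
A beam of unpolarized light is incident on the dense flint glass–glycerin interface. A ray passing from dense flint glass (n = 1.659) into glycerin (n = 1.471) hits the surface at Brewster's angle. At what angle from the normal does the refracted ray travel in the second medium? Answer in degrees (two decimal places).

θ_B = arctan(n₂/n₁) = arctan(1.471/1.659) = 41.56°.
The refracted ray is perpendicular to the reflected ray, so θ_t = 90° − θ_B = 48.44°.

θ_t ≈ 48.44°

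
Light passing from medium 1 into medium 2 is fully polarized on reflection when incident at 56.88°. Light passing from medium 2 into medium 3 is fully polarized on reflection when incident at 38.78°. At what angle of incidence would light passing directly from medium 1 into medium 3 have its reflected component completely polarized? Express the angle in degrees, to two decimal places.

θ_B ≈ 50.92°

Each Brewster angle gives a ratio: n₂/n₁ = tan 56.88° = 1.5328, n₃/n₂ = tan 38.78° = 0.8034.
Multiplying, n₃/n₁ = 1.5328 × 0.8034 = 1.2315, and θ_B(1→3) = arctan 1.2315 = 50.92°.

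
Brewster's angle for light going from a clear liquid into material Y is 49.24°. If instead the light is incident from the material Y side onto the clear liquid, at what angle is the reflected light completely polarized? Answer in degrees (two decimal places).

θ_B' ≈ 40.76°

tan θ_B' = n₁/n₂ = 1/tan θ_B, so θ_B' = 90° − θ_B.
θ_B' = 90° − 49.24° = 40.76°.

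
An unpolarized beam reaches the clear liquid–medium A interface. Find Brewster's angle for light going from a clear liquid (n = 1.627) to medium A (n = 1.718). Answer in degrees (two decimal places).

θ_B ≈ 46.56°

tan θ_B = n₂/n₁ = 1.718/1.627 = 1.0559.
So θ_B = arctan 1.0559 = 46.56°.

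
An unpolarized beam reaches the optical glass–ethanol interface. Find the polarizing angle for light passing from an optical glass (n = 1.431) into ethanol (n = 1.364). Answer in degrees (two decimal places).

Brewster's condition: tan θ_B = n₂/n₁ = 1.364/1.431 = 0.9532.
θ_B = arctan(0.9532) = 43.63°.

θ_B ≈ 43.63°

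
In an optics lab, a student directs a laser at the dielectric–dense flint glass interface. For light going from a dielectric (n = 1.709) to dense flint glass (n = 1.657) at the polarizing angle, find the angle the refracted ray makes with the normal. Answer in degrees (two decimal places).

First find Brewster's angle: tan θ_B = 1.657/1.709 = 0.9696, giving θ_B = 44.11°.
At Brewster's angle the reflected and refracted rays are perpendicular, so θ_t = 90° − θ_B = 90° − 44.11° = 45.89°.

θ_t ≈ 45.89°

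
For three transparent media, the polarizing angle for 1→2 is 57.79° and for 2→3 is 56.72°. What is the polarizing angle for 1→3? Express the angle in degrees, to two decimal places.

n₂/n₁ = tan 57.79° = 1.5874 and n₃/n₂ = tan 56.72° = 1.5235.
Multiplying, n₃/n₁ = 1.5874 × 1.5235 = 2.4184, and θ_B(1→3) = arctan 2.4184 = 67.53°.

θ_B ≈ 67.53°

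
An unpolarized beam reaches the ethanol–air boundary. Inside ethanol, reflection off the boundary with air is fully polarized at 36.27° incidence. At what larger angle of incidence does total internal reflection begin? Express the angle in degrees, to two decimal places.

θ_c ≈ 47.20°

tan θ_B = n₂/n₁ = tan 36.27° = 0.7338.
Total internal reflection: sin θ_c = n₂/n₁ = 0.7338.
θ_c = arcsin(0.7338) = 47.20°.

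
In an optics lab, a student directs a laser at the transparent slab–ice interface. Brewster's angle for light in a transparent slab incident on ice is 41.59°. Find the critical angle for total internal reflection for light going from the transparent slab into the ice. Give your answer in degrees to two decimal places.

θ_c ≈ 62.56°

From Brewster, n₂/n₁ = tan θ_B = tan 41.59° = 0.8875.
Then sin θ_c = n₂/n₁ = 0.8875, so θ_c = arcsin 0.8875 = 62.56°.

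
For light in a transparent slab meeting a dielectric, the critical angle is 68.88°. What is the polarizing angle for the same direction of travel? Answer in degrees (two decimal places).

n₂/n₁ = sin θ_c = sin 68.88° = 0.9328.
tan θ_B equals the same ratio, so θ_B = arctan(0.9328) = 43.01°.

θ_B ≈ 43.01°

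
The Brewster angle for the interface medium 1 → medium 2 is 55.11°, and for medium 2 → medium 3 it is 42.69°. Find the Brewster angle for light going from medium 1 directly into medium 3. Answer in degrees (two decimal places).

Each Brewster angle gives a ratio: n₂/n₁ = tan 55.11° = 1.4340, n₃/n₂ = tan 42.69° = 0.9225.
Multiplying, n₃/n₁ = 1.4340 × 0.9225 = 1.3228, and θ_B(1→3) = arctan 1.3228 = 52.91°.

θ_B ≈ 52.91°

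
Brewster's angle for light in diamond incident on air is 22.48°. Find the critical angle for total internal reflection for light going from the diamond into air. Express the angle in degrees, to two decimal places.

θ_c ≈ 24.44°

From Brewster, n₂/n₁ = tan θ_B = tan 22.48° = 0.4138.
Then sin θ_c = n₂/n₁ = 0.4138, so θ_c = arcsin 0.4138 = 24.44°.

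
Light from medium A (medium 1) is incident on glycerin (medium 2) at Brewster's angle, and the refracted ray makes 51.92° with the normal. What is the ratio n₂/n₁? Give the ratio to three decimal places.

n₂/n₁ ≈ 0.784

θ_B + θ_t = 90°, so θ_B = 90° − 51.92° = 38.08°.
tan θ_B = n₂/n₁, so n₂/n₁ = tan 38.08° = 0.784.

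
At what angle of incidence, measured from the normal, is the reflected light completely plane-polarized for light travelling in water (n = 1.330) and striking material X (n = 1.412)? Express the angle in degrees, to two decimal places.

Here n₂/n₁ = 1.412/1.330 = 1.0617, and Brewster's law gives tan θ_B = n₂/n₁.
θ_B = arctan(1.0617) = 46.71°.

θ_B ≈ 46.71°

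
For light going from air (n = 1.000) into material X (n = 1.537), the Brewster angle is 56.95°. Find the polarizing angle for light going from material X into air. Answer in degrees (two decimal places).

Reversing the direction swaps n₁ and n₂, so tan θ_B' = 1/tan θ_B and θ_B' = 90° − θ_B.
Hence θ_B' = 90° − 56.95° = 33.05°.

θ_B' ≈ 33.05°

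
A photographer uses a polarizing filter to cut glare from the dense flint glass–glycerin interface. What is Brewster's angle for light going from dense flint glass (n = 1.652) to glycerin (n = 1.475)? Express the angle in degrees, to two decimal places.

tan θ_B = n₂/n₁ = 1.475/1.652 = 0.8929. Taking the arctangent, θ_B = 41.76°.

θ_B ≈ 41.76°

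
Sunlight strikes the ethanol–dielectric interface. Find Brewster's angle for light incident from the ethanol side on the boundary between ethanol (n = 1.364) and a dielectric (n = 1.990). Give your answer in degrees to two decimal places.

Brewster's condition: tan θ_B = n₂/n₁ = 1.990/1.364 = 1.4589.
θ_B = arctan(1.4589) = 55.57°.

θ_B ≈ 55.57°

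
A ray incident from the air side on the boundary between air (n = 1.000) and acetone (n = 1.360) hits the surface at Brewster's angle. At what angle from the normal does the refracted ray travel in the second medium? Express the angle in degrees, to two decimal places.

θ_t ≈ 36.33°

First find Brewster's angle: tan θ_B = 1.360/1.000 = 1.3600, giving θ_B = 53.67°.
At Brewster's angle the reflected and refracted rays are perpendicular, so θ_t = 90° − θ_B = 90° − 53.67° = 36.33°.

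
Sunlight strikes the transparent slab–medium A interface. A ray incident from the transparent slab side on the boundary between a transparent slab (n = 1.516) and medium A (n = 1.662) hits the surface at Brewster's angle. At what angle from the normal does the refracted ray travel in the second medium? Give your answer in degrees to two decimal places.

θ_t ≈ 42.37°

tan θ_B = n₂/n₁ = 1.662/1.516 = 1.0963, so θ_B = 47.63°.
The refracted ray is perpendicular to the reflected ray, so θ_t = 90° − θ_B = 42.37°.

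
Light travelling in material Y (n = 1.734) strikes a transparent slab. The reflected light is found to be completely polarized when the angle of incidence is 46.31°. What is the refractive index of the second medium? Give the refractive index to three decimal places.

At the Brewster angle, tan θ_B = n₂/n₁ with n₁ on the incident side (material Y) and n₂ on the transmitted side (a transparent slab).
n₂ = n₁ tan θ_B = 1.734 × tan 46.31° = 1.815.

n ≈ 1.815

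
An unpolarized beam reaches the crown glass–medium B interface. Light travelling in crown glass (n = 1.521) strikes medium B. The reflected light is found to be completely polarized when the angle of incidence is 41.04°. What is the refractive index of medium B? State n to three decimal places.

Brewster's law: tan θ_B = n₂/n₁ (light incident in crown glass, refracted into medium B).
n₂ = n₁ tan θ_B = 1.521 × tan 41.04° = 1.324.

n ≈ 1.324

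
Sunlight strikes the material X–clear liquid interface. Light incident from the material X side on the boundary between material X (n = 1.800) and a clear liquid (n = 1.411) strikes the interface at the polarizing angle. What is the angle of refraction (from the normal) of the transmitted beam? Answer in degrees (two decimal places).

θ_B = arctan(n₂/n₁) = arctan(1.411/1.800) = 38.09°.
Since θ_B + θ_t = 90° at Brewster incidence, θ_t = 90° − 38.09° = 51.91°.

θ_t ≈ 51.91°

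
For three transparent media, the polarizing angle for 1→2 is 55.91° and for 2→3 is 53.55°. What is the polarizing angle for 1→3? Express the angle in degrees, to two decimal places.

θ_B ≈ 63.44°

tan θ_B(1→2) = n₂/n₁ = tan 55.91° = 1.4775.
tan θ_B(2→3) = n₃/n₂ = tan 53.55° = 1.3539.
Multiplying, n₃/n₁ = 1.4775 × 1.3539 = 2.0004, and θ_B(1→3) = arctan 2.0004 = 63.44°.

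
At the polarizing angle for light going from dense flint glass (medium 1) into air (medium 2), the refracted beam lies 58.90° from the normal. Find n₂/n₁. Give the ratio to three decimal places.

θ_B + θ_t = 90°, so θ_B = 90° − 58.90° = 31.10°.
Then n₂/n₁ = tan θ_B = tan 31.10° = 0.603.

n₂/n₁ ≈ 0.603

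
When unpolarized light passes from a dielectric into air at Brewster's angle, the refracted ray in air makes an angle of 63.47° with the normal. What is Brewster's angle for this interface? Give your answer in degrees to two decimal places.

Since the reflected and refracted rays are at right angles at the polarizing angle, θ_B + θ_t = 90°.
θ_B = 90° − 63.47° = 26.53°.

θ_B ≈ 26.53°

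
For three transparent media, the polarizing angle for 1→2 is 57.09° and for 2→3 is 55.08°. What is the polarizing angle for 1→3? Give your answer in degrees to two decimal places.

tan θ_B(1→2) = n₂/n₁ = tan 57.09° = 1.5452.
tan θ_B(2→3) = n₃/n₂ = tan 55.08° = 1.4324.
So n₃/n₁ = (n₂/n₁)(n₃/n₂) = 1.5452 × 1.4324 = 2.2133.
θ_B(1→3) = arctan(2.2133) = 65.69°.

θ_B ≈ 65.69°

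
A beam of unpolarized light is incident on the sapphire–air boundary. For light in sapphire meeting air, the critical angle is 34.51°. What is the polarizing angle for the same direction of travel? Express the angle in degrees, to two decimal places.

At the critical angle sin θ_c = n₂/n₁, giving n₂/n₁ = sin 34.51° = 0.5666.
Then tan θ_B = n₂/n₁ = 0.5666, so θ_B = arctan 0.5666 = 29.53°.

θ_B ≈ 29.53°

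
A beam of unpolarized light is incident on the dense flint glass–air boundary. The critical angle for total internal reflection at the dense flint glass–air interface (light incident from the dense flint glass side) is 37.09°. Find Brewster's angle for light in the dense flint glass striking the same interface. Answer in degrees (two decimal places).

sin θ_c = n₂/n₁, so n₂/n₁ = sin 37.09° = 0.6031.
Brewster: tan θ_B = n₂/n₁ = 0.6031.
θ_B = arctan(0.6031) = 31.09°.

θ_B ≈ 31.09°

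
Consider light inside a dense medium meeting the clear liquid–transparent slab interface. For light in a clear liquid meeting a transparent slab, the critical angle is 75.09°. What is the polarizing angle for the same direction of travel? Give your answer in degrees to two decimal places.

θ_B ≈ 44.02°

n₂/n₁ = sin θ_c = sin 75.09° = 0.9663.
tan θ_B equals the same ratio, so θ_B = arctan(0.9663) = 44.02°.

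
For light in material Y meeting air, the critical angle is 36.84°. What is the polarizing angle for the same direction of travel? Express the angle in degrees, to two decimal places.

At the critical angle sin θ_c = n₂/n₁, giving n₂/n₁ = sin 36.84° = 0.5996.
Then tan θ_B = n₂/n₁ = 0.5996, so θ_B = arctan 0.5996 = 30.95°.

θ_B ≈ 30.95°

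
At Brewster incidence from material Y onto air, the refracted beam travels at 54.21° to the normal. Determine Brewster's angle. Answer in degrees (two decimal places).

Brewster's condition makes the reflected and refracted beams perpendicular: θ_B + θ_t = 90°.
So θ_B = 90° − θ_t = 90° − 54.21° = 35.79°.

θ_B ≈ 35.79°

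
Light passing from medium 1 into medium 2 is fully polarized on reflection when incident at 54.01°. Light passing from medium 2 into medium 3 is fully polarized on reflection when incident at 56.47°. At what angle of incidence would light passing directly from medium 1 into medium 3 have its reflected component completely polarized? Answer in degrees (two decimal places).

θ_B ≈ 64.30°

Each Brewster angle gives a ratio: n₂/n₁ = tan 54.01° = 1.3769, n₃/n₂ = tan 56.47° = 1.5091.
Multiplying, n₃/n₁ = 1.3769 × 1.5091 = 2.0779, and θ_B(1→3) = arctan 2.0779 = 64.30°.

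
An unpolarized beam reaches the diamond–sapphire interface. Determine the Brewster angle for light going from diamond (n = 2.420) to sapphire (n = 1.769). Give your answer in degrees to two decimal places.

θ_B ≈ 36.17°

tan θ_B = n₂/n₁ = 1.769/2.420 = 0.7310.
θ_B = arctan(0.7310) = 36.17°.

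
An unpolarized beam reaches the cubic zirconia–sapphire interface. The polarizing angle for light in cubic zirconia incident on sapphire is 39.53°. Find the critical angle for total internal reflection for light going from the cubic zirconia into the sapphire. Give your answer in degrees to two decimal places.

n₂/n₁ = tan 39.53° = 0.8252; the critical angle satisfies sin θ_c = n₂/n₁.
θ_c = arcsin(0.8252) = 55.61°.

θ_c ≈ 55.61°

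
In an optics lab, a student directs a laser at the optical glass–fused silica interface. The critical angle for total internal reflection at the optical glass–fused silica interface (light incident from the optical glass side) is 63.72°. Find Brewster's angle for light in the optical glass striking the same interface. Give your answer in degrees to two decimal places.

At the critical angle sin θ_c = n₂/n₁, giving n₂/n₁ = sin 63.72° = 0.8966.
Then tan θ_B = n₂/n₁ = 0.8966, so θ_B = arctan 0.8966 = 41.88°.

θ_B ≈ 41.88°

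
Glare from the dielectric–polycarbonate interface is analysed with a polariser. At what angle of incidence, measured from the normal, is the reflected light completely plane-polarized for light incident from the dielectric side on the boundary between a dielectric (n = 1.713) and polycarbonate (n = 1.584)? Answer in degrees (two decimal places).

Here n₂/n₁ = 1.584/1.713 = 0.9247, and Brewster's law gives tan θ_B = n₂/n₁.
θ_B = arctan(0.9247) = 42.76°.

θ_B ≈ 42.76°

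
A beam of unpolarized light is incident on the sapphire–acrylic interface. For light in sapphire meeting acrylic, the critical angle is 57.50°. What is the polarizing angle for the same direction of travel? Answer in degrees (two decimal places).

At the critical angle sin θ_c = n₂/n₁, giving n₂/n₁ = sin 57.50° = 0.8434.
Then tan θ_B = n₂/n₁ = 0.8434, so θ_B = arctan 0.8434 = 40.14°.

θ_B ≈ 40.14°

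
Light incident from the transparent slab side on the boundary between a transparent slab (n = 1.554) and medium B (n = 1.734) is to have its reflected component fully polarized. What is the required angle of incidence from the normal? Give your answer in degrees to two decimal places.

Here n₂/n₁ = 1.734/1.554 = 1.1158, and Brewster's law gives tan θ_B = n₂/n₁.
θ_B = arctan(1.1158) = 48.13°.

θ_B ≈ 48.13°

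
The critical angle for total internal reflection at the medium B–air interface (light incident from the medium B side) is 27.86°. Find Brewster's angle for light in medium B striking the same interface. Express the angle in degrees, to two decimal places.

n₂/n₁ = sin θ_c = sin 27.86° = 0.4673.
tan θ_B equals the same ratio, so θ_B = arctan(0.4673) = 25.05°.

θ_B ≈ 25.05°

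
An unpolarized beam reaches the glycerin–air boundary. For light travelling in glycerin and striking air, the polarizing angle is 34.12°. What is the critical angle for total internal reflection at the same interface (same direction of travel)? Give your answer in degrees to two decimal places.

θ_c ≈ 42.65°

n₂/n₁ = tan 34.12° = 0.6776; the critical angle satisfies sin θ_c = n₂/n₁.
θ_c = arcsin(0.6776) = 42.65°.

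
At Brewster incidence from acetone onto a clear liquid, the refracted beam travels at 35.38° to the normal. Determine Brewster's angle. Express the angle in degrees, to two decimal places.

Since the reflected and refracted rays are at right angles at the polarizing angle, θ_B + θ_t = 90°.
So θ_B = 90° − θ_t = 90° − 35.38° = 54.62°.

θ_B ≈ 54.62°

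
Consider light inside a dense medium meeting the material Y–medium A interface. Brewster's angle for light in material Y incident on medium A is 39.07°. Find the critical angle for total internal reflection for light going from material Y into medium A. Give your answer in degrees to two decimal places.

θ_c ≈ 54.27°

n₂/n₁ = tan 39.07° = 0.8118; the critical angle satisfies sin θ_c = n₂/n₁.
θ_c = arcsin(0.8118) = 54.27°.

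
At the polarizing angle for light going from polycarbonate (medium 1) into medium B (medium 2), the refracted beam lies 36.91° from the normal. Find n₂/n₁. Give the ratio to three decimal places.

n₂/n₁ ≈ 1.331

θ_B + θ_t = 90°, so θ_B = 90° − 36.91° = 53.09°.
tan θ_B = n₂/n₁, so n₂/n₁ = tan 53.09° = 1.331.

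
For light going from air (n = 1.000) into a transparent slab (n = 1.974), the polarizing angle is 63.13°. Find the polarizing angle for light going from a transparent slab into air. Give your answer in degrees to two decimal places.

The two Brewster angles are complementary: θ_B' = 90° − θ_B = 90° − 63.13° = 26.87°.

θ_B' ≈ 26.87°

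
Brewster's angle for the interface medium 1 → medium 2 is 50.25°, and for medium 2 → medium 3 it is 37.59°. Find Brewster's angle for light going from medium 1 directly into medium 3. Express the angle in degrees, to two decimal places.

Each Brewster angle gives a ratio: n₂/n₁ = tan 50.25° = 1.2024, n₃/n₂ = tan 37.59° = 0.7698.
n₃/n₁ = 0.9256. Then tan θ_B(1→3) = n₃/n₁, so θ_B(1→3) = arctan(0.9256) = 42.79°.

θ_B ≈ 42.79°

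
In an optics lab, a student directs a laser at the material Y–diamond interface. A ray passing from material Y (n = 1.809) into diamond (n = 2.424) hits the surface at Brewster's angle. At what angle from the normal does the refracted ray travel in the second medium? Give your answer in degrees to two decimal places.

θ_B = arctan(n₂/n₁) = arctan(2.424/1.809) = 53.27°.
At Brewster's angle the reflected and refracted rays are perpendicular, so θ_t = 90° − θ_B = 90° − 53.27° = 36.73°.

θ_t ≈ 36.73°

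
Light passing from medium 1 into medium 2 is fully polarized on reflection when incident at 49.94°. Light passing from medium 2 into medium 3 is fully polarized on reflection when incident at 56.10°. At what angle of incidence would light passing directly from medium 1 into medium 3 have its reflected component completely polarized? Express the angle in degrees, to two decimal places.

Each Brewster angle gives a ratio: n₂/n₁ = tan 49.94° = 1.1892, n₃/n₂ = tan 56.10° = 1.4882.
So n₃/n₁ = (n₂/n₁)(n₃/n₂) = 1.1892 × 1.4882 = 1.7697.
θ_B(1→3) = arctan(1.7697) = 60.53°.

θ_B ≈ 60.53°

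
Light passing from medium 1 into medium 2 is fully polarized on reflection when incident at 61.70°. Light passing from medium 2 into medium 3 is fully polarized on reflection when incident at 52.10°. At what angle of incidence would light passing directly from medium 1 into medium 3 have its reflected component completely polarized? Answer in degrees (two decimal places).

Each Brewster angle gives a ratio: n₂/n₁ = tan 61.70° = 1.8572, n₃/n₂ = tan 52.10° = 1.2846.
n₃/n₁ = 2.3857. Then tan θ_B(1→3) = n₃/n₁, so θ_B(1→3) = arctan(2.3857) = 67.26°.

θ_B ≈ 67.26°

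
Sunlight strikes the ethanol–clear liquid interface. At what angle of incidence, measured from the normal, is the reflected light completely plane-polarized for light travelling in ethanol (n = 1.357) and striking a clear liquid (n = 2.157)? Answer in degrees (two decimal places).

tan θ_B = n₂/n₁ = 2.157/1.357 = 1.5895.
θ_B = arctan(1.5895) = 57.83°.

θ_B ≈ 57.83°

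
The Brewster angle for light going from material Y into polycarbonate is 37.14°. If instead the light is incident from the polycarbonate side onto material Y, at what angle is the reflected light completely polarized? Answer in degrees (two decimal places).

The two Brewster angles are complementary: θ_B' = 90° − θ_B = 90° − 37.14° = 52.86°.

θ_B' ≈ 52.86°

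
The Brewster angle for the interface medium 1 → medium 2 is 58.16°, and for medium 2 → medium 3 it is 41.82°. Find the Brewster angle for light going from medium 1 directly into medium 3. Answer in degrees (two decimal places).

θ_B ≈ 55.24°

Each Brewster angle gives a ratio: n₂/n₁ = tan 58.16° = 1.6103, n₃/n₂ = tan 41.82° = 0.8947.
Multiplying, n₃/n₁ = 1.6103 × 0.8947 = 1.4408, and θ_B(1→3) = arctan 1.4408 = 55.24°.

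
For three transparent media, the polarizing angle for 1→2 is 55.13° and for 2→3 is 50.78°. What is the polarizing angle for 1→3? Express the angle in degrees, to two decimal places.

Each Brewster angle gives a ratio: n₂/n₁ = tan 55.13° = 1.4351, n₃/n₂ = tan 50.78° = 1.2252.
So n₃/n₁ = (n₂/n₁)(n₃/n₂) = 1.4351 × 1.2252 = 1.7583.
θ_B(1→3) = arctan(1.7583) = 60.37°.

θ_B ≈ 60.37°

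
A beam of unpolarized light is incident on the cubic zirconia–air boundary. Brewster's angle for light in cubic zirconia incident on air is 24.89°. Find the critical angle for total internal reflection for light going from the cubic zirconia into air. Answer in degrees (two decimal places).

θ_c ≈ 27.64°

From Brewster, n₂/n₁ = tan θ_B = tan 24.89° = 0.4640.
Then sin θ_c = n₂/n₁ = 0.4640, so θ_c = arcsin 0.4640 = 27.64°.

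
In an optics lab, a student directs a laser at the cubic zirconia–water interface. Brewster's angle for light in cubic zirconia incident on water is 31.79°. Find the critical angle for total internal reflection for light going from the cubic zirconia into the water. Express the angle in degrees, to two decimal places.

tan θ_B = n₂/n₁ = tan 31.79° = 0.6198.
Total internal reflection: sin θ_c = n₂/n₁ = 0.6198.
θ_c = arcsin(0.6198) = 38.30°.

θ_c ≈ 38.30°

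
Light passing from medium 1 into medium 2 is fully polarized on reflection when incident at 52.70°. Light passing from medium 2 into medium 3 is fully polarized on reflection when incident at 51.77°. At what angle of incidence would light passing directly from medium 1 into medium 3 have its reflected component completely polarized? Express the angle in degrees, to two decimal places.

tan θ_B(1→2) = n₂/n₁ = tan 52.70° = 1.3127.
tan θ_B(2→3) = n₃/n₂ = tan 51.77° = 1.2694.
So n₃/n₁ = (n₂/n₁)(n₃/n₂) = 1.3127 × 1.2694 = 1.6663.
θ_B(1→3) = arctan(1.6663) = 59.03°.

θ_B ≈ 59.03°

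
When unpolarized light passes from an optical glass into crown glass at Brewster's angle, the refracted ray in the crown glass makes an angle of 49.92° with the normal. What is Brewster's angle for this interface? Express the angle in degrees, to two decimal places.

θ_B ≈ 40.08°

At Brewster's angle the reflected and refracted rays are perpendicular, so θ_B + θ_t = 90°.
θ_B = 90° − 49.92° = 40.08°.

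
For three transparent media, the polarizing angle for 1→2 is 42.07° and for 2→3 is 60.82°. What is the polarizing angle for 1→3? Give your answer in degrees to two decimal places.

θ_B ≈ 58.26°

tan θ_B(1→2) = n₂/n₁ = tan 42.07° = 0.9026.
tan θ_B(2→3) = n₃/n₂ = tan 60.82° = 1.7908.
Multiplying, n₃/n₁ = 0.9026 × 1.7908 = 1.6164, and θ_B(1→3) = arctan 1.6164 = 58.26°.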